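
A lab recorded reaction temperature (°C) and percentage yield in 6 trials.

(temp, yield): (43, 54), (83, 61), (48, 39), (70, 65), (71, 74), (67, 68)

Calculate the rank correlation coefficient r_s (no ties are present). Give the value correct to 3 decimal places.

0.543

Rank temp: 1, 6, 2, 4, 5, 3
Rank yield: 2, 3, 1, 4, 6, 5
d = rank(temp) − rank(yield): -1, 3, 1, 0, -1, -2; Σd² = 16
ρ = 1 − 6Σd² / [n(n²−1)] = 1 − 6×16 / (6×35) = 1 − 96/210 ≈ 0.543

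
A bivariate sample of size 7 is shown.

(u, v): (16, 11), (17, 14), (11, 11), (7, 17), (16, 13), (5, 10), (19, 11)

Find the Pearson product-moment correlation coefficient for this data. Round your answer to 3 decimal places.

-0.127

n = 7, Σu = 91, Σv = 87, Σu² = 1357, Σv² = 1117, Σuv = 1121
nΣuv − ΣuΣv = 7847 − 7917 = -70
nΣu² − (Σu)² = 9499 − 8281 = 1218; nΣv² − (Σv)² = 7819 − 7569 = 250
r = -70 / √(1218 × 250) = -70 / 551.8152 ≈ -0.127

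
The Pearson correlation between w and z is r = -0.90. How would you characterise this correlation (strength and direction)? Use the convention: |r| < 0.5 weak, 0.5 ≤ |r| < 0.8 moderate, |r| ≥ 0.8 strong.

r = -0.90 < 0 so the relationship is negative.
|r| = 0.90, which falls in the strong range.

strong negative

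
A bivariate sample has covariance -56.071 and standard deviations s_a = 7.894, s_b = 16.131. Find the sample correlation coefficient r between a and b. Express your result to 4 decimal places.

r = Cov(a,b) / (s_a · s_b) = -56.071 / (7.894 × 16.131)
  = -56.071 / 127.3381 ≈ -0.4403

-0.4403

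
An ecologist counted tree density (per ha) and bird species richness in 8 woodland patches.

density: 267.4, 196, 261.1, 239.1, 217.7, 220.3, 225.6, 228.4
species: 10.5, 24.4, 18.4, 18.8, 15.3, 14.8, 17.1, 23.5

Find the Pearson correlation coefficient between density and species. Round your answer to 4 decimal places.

n = 8, Σx = 1855.6, Σy = 142.8, Σx² = 434248.08, Σy² = 2695.4, Σxy = 32705.83
nΣxy − ΣxΣy = 261646.64 − 264979.68 = -3333.04
nΣx² − (Σx)² = 3473984.64 − 3443251.36 = 30733.28; nΣy² − (Σy)² = 21563.2 − 20391.84 = 1171.36
r = -3333.04 / √(30733.28 × 1171.36) = -3333.04 / 5999.9779 ≈ -0.5555

-0.5555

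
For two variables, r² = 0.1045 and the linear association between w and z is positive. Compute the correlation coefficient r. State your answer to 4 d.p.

|r| = √0.1045 = 0.3233
The association is positive, so r = 0.3233.

0.3233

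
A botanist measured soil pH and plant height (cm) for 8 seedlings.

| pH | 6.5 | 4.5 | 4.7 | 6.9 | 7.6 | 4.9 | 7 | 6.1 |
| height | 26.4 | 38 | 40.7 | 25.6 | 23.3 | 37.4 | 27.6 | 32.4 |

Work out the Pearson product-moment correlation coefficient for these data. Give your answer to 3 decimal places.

-0.969

n = 8, Σx = 48.2, Σy = 251.4, Σx² = 300.18, Σy² = 8205.98, Σxy = 1461.71
nΣxy − ΣxΣy = 11693.68 − 12117.48 = -423.8
nΣx² − (Σx)² = 2401.44 − 2323.24 = 78.2; nΣy² − (Σy)² = 65647.84 − 63201.96 = 2445.88
r = -423.8 / √(78.2 × 2445.88) = -423.8 / 437.3418 ≈ -0.969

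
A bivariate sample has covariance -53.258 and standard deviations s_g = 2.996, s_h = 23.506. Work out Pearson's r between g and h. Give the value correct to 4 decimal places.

-0.7562

r = Cov(g,h) / (s_g · s_h) = -53.258 / (2.996 × 23.506)
  = -53.258 / 70.4240 ≈ -0.7562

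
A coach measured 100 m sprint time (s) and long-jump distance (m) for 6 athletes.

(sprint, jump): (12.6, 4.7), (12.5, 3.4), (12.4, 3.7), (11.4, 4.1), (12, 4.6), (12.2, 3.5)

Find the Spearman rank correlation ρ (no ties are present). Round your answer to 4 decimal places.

-0.0286

Rank sprint: 6, 5, 4, 1, 2, 3
Rank jump: 6, 1, 3, 4, 5, 2
d = rank(sprint) − rank(jump): 0, 4, 1, -3, -3, 1; Σd² = 36
ρ = 1 − 6Σd² / [n(n²−1)] = 1 − 6×36 / (6×35) = 1 − 216/210 ≈ -0.0286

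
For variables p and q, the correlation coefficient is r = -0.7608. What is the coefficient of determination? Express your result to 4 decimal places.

0.5788

r² = (-0.7608)² = 0.5788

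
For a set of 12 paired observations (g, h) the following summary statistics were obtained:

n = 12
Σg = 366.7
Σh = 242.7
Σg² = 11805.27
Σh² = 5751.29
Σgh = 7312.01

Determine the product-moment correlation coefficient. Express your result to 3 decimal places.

-0.147

r = (nΣgh − ΣgΣh) / √[(nΣg² − (Σg)²)(nΣh² − (Σh)²)]
Numerator: 12×7312.01 − 366.7×242.7 = -1253.97
Denominator: √[(141663.24 − 134468.89)(69015.48 − 58903.29)] = √[7194.35 × 10112.19] = 8529.3982
r = -1253.97 / 8529.3982 ≈ -0.147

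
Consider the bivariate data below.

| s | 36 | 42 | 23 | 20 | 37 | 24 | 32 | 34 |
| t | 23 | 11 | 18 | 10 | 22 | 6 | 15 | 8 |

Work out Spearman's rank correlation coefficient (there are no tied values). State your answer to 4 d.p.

Rank s: 6, 8, 2, 1, 7, 3, 4, 5
Rank t: 8, 4, 6, 3, 7, 1, 5, 2
d = rank(s) − rank(t): -2, 4, -4, -2, 0, 2, -1, 3; Σd² = 54
ρ = 1 − 6Σd² / [n(n²−1)] = 1 − 6×54 / (8×63) = 1 − 324/504 ≈ 0.3571

0.3571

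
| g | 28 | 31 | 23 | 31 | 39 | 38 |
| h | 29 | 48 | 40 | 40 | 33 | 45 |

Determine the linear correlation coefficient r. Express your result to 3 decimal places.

0.071

n = 6, Σg = 190, Σh = 235, Σg² = 6200, Σh² = 9459, Σgh = 7457
nΣgh − ΣgΣh = 44742 − 44650 = 92
nΣg² − (Σg)² = 37200 − 36100 = 1100; nΣh² − (Σh)² = 56754 − 55225 = 1529
r = 92 / √(1100 × 1529) = 92 / 1296.8809 ≈ 0.071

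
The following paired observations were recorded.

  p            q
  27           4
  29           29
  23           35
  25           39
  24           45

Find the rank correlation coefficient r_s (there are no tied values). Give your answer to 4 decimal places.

Rank p: 4, 5, 1, 3, 2
Rank q: 1, 2, 3, 4, 5
d = rank(p) − rank(q): 3, 3, -2, -1, -3; Σd² = 32
ρ = 1 − 6Σd² / [n(n²−1)] = 1 − 6×32 / (5×24) = 1 − 192/120 ≈ -0.6000

-0.6000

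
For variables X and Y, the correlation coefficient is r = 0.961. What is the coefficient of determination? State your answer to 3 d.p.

r² = (0.961)² = 0.924

0.924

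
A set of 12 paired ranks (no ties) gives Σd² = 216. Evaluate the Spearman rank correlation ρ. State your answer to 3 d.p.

0.245

ρ = 1 − 6Σd² / [n(n²−1)] = 1 − 6×216 / (12×143)
  = 1 − 1296/1716 = 1 − 0.7552 ≈ 0.245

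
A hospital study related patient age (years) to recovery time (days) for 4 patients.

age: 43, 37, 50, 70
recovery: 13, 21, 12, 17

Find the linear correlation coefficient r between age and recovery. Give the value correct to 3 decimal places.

-0.136

n = 4, Σx = 200, Σy = 63, Σx² = 10618, Σy² = 1043, Σxy = 3126
nΣxy − ΣxΣy = 12504 − 12600 = -96
nΣx² − (Σx)² = 42472 − 40000 = 2472; nΣy² − (Σy)² = 4172 − 3969 = 203
r = -96 / √(2472 × 203) = -96 / 708.3897 ≈ -0.136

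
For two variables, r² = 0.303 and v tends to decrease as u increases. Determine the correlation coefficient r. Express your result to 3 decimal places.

-0.550

|r| = √0.303 = 0.550
The association is negative, so r = −0.550.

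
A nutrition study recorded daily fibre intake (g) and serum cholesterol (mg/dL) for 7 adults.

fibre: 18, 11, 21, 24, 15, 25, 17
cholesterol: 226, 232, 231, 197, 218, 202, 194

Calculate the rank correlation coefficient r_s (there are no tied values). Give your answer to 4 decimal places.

Rank fibre: 4, 1, 5, 6, 2, 7, 3
Rank cholesterol: 5, 7, 6, 2, 4, 3, 1
d = rank(fibre) − rank(cholesterol): -1, -6, -1, 4, -2, 4, 2; Σd² = 78
ρ = 1 − 6Σd² / [n(n²−1)] = 1 − 6×78 / (7×48) = 1 − 468/336 ≈ -0.3929

-0.3929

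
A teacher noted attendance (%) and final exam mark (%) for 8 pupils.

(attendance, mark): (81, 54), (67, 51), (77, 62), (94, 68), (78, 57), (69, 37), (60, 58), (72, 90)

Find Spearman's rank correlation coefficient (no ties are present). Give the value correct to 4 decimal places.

0.3095

Rank attendance: 7, 2, 5, 8, 6, 3, 1, 4
Rank mark: 3, 2, 6, 7, 4, 1, 5, 8
d = rank(attendance) − rank(mark): 4, 0, -1, 1, 2, 2, -4, -4; Σd² = 58
ρ = 1 − 6Σd² / [n(n²−1)] = 1 − 6×58 / (8×63) = 1 − 348/504 ≈ 0.3095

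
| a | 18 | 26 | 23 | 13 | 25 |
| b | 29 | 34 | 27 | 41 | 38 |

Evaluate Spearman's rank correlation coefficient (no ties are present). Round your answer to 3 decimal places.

Rank a: 2, 5, 3, 1, 4
Rank b: 2, 3, 1, 5, 4
d = rank(a) − rank(b): 0, 2, 2, -4, 0; Σd² = 24
ρ = 1 − 6Σd² / [n(n²−1)] = 1 − 6×24 / (5×24) = 1 − 144/120 ≈ -0.200

-0.200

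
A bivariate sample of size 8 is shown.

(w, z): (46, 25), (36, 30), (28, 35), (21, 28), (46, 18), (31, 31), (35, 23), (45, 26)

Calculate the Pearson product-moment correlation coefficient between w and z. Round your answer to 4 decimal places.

-0.6326

n = 8, Σw = 288, Σz = 216, Σw² = 10964, Σz² = 6024, Σwz = 7562
nΣwz − ΣwΣz = 60496 − 62208 = -1712
nΣw² − (Σw)² = 87712 − 82944 = 4768; nΣz² − (Σz)² = 48192 − 46656 = 1536
r = -1712 / √(4768 × 1536) = -1712 / 2706.2239 ≈ -0.6326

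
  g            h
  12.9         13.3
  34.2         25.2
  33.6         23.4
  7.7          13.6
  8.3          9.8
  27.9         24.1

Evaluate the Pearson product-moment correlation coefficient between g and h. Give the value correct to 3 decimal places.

0.964

n = 6, Σg = 124.6, Σh = 109.4, Σg² = 3371.6, Σh² = 2221.3, Σgh = 2678.1
nΣgh − ΣgΣh = 16068.6 − 13631.24 = 2437.36
nΣg² − (Σg)² = 20229.6 − 15525.16 = 4704.44; nΣh² − (Σh)² = 13327.8 − 11968.36 = 1359.44
r = 2437.36 / √(4704.44 × 1359.44) = 2437.36 / 2528.9136 ≈ 0.964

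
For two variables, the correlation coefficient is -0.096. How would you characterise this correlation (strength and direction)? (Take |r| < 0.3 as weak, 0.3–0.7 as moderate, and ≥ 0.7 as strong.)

weak negative

r = -0.096 < 0 so the relationship is negative.
|r| = 0.096, which falls in the weak range.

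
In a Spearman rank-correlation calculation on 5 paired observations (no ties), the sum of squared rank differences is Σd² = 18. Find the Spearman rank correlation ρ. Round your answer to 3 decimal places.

ρ = 1 − 6Σd² / [n(n²−1)] = 1 − 6×18 / (5×24)
  = 1 − 108/120 = 1 − 0.9000 ≈ 0.100

0.100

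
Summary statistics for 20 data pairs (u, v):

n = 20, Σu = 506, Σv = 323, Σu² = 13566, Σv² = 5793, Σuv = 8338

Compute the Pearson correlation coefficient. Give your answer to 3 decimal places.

0.250

r = (nΣuv − ΣuΣv) / √[(nΣu² − (Σu)²)(nΣv² − (Σv)²)]
Numerator: 20×8338 − 506×323 = 3322
Denominator: √[(271320 − 256036)(115860 − 104329)] = √[15284 × 11531] = 13275.5340
r = 3322 / 13275.5340 ≈ 0.250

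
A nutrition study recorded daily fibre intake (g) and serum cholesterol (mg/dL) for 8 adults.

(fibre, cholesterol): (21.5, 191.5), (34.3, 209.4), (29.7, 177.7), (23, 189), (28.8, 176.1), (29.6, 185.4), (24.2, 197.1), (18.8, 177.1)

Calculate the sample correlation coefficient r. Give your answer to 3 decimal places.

n = 8, Σx = 209.9, Σy = 1503.3, Σx² = 5694.51, Σy² = 283416.09, Σxy = 39583.18
nΣxy − ΣxΣy = 316665.44 − 315542.67 = 1122.77
nΣx² − (Σx)² = 45556.08 − 44058.01 = 1498.07; nΣy² − (Σy)² = 2267328.72 − 2259910.89 = 7417.83
r = 1122.77 / √(1498.07 × 7417.83) = 1122.77 / 3333.5309 ≈ 0.337

0.337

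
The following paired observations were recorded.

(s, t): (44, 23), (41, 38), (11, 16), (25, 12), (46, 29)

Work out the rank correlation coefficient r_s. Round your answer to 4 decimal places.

Rank s: 4, 3, 1, 2, 5
Rank t: 3, 5, 2, 1, 4
d = rank(s) − rank(t): 1, -2, -1, 1, 1; Σd² = 8
ρ = 1 − 6Σd² / [n(n²−1)] = 1 − 6×8 / (5×24) = 1 − 48/120 ≈ 0.6000

0.6000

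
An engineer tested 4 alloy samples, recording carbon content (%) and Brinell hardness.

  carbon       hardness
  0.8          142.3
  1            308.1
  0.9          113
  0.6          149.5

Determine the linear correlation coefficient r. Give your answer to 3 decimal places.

0.559

n = 4, Σx = 3.3, Σy = 712.9, Σx² = 2.81, Σy² = 150294.15, Σxy = 613.34
nΣxy − ΣxΣy = 2453.36 − 2352.57 = 100.79
nΣx² − (Σx)² = 11.24 − 10.89 = 0.35; nΣy² − (Σy)² = 601176.6 − 508226.41 = 92950.19
r = 100.79 / √(0.35 × 92950.19) = 100.79 / 180.3679 ≈ 0.559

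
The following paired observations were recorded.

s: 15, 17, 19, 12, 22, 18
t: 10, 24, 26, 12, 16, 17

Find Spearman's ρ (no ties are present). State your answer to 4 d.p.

0.5429

Rank s: 2, 3, 5, 1, 6, 4
Rank t: 1, 5, 6, 2, 3, 4
d = rank(s) − rank(t): 1, -2, -1, -1, 3, 0; Σd² = 16
ρ = 1 − 6Σd² / [n(n²−1)] = 1 − 6×16 / (6×35) = 1 − 96/210 ≈ 0.5429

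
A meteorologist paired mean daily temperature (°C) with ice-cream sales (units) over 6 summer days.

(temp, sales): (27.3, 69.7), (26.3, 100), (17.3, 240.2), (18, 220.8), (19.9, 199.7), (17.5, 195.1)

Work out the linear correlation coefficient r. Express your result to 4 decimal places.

n = 6, Σx = 126.3, Σy = 1025.5, Σx² = 2762.53, Σy² = 199250.87, Σxy = 20050.95
nΣxy − ΣxΣy = 120305.7 − 129520.65 = -9214.95
nΣx² − (Σx)² = 16575.18 − 15951.69 = 623.49; nΣy² − (Σy)² = 1195505.22 − 1051650.25 = 143854.97
r = -9214.95 / √(623.49 × 143854.97) = -9214.95 / 9470.5932 ≈ -0.9730

-0.9730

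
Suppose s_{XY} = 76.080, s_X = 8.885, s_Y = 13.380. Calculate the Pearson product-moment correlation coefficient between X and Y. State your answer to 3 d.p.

0.640

r = Cov(X,Y) / (s_X · s_Y) = 76.080 / (8.885 × 13.380)
  = 76.080 / 118.8813 ≈ 0.640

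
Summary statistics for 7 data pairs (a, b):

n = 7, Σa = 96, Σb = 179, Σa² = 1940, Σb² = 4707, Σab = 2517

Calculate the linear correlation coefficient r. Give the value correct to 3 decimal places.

0.219

r = (nΣab − ΣaΣb) / √[(nΣa² − (Σa)²)(nΣb² − (Σb)²)]
Numerator: 7×2517 − 96×179 = 435
Denominator: √[(13580 − 9216)(32949 − 32041)] = √[4364 × 908] = 1990.6059
r = 435 / 1990.6059 ≈ 0.219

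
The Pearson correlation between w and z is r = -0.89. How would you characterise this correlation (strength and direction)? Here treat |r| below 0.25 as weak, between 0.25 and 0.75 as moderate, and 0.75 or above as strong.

strong negative

r = -0.89 < 0 so the relationship is negative.
|r| = 0.89, which falls in the strong range.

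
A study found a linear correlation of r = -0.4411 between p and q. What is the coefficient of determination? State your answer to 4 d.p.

0.1946

r² = (-0.4411)² = 0.1946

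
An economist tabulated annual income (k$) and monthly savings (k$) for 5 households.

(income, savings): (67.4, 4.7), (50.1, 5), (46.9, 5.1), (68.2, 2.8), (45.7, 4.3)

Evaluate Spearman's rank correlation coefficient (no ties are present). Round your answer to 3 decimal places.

-0.400

Rank income: 4, 3, 2, 5, 1
Rank savings: 3, 4, 5, 1, 2
d = rank(income) − rank(savings): 1, -1, -3, 4, -1; Σd² = 28
ρ = 1 − 6Σd² / [n(n²−1)] = 1 − 6×28 / (5×24) = 1 − 168/120 ≈ -0.400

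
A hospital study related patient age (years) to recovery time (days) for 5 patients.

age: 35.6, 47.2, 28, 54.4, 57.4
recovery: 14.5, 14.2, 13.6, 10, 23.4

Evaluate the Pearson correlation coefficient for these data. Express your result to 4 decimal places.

0.3403

n = 5, Σx = 222.6, Σy = 75.7, Σx² = 10533.32, Σy² = 1244.41, Σxy = 3454.4
nΣxy − ΣxΣy = 17272 − 16850.82 = 421.18
nΣx² − (Σx)² = 52666.6 − 49550.76 = 3115.84; nΣy² − (Σy)² = 6222.05 − 5730.49 = 491.56
r = 421.18 / √(3115.84 × 491.56) = 421.18 / 1237.5873 ≈ 0.3403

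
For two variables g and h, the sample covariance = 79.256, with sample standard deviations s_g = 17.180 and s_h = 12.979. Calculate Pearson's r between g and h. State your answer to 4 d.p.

0.3554

r = Cov(g,h) / (s_g · s_h) = 79.256 / (17.180 × 12.979)
  = 79.256 / 222.9792 ≈ 0.3554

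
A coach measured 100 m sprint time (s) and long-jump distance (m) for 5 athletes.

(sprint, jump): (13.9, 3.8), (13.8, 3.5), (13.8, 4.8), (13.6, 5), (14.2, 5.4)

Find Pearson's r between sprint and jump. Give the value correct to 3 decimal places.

n = 5, Σx = 69.3, Σy = 22.5, Σx² = 960.69, Σy² = 103.89, Σxy = 312.04
nΣxy − ΣxΣy = 1560.2 − 1559.25 = 0.95
nΣx² − (Σx)² = 4803.45 − 4802.49 = 0.96; nΣy² − (Σy)² = 519.45 − 506.25 = 13.2
r = 0.95 / √(0.96 × 13.2) = 0.95 / 3.5598 ≈ 0.267

0.267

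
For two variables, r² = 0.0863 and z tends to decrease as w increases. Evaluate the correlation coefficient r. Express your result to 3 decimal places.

-0.294

|r| = √0.0863 = 0.294
The association is negative, so r = −0.294.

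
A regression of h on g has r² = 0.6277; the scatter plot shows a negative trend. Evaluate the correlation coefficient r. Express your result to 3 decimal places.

-0.792

|r| = √0.6277 = 0.792
The association is negative, so r = −0.792.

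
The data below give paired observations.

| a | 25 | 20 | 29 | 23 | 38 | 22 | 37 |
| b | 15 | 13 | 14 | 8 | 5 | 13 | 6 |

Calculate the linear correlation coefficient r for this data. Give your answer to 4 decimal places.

n = 7, Σa = 194, Σb = 74, Σa² = 5692, Σb² = 884, Σab = 1923
nΣab − ΣaΣb = 13461 − 14356 = -895
nΣa² − (Σa)² = 39844 − 37636 = 2208; nΣb² − (Σb)² = 6188 − 5476 = 712
r = -895 / √(2208 × 712) = -895 / 1253.8325 ≈ -0.7138

-0.7138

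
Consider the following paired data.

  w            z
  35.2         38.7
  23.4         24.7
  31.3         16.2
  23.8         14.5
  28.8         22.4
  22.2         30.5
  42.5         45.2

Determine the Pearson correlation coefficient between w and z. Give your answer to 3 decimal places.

n = 7, Σw = 207.2, Σz = 192.2, Σw² = 6461.26, Σz² = 6055.52, Σwz = 6035.6
nΣwz − ΣwΣz = 42249.2 − 39823.84 = 2425.36
nΣw² − (Σw)² = 45228.82 − 42931.84 = 2296.98; nΣz² − (Σz)² = 42388.64 − 36940.84 = 5447.8
r = 2425.36 / √(2296.98 × 5447.8) = 2425.36 / 3537.4408 ≈ 0.686

0.686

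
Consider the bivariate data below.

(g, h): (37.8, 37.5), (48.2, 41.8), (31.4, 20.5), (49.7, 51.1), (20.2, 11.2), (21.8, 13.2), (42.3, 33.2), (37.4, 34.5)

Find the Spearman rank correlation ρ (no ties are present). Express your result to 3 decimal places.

0.929

Rank g: 5, 7, 3, 8, 1, 2, 6, 4
Rank h: 6, 7, 3, 8, 1, 2, 4, 5
d = rank(g) − rank(h): -1, 0, 0, 0, 0, 0, 2, -1; Σd² = 6
ρ = 1 − 6Σd² / [n(n²−1)] = 1 − 6×6 / (8×63) = 1 − 36/504 ≈ 0.929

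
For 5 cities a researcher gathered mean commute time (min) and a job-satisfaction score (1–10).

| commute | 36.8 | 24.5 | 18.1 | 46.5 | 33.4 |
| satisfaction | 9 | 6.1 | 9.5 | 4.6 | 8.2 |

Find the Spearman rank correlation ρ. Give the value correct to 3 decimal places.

Rank commute: 4, 2, 1, 5, 3
Rank satisfaction: 4, 2, 5, 1, 3
d = rank(commute) − rank(satisfaction): 0, 0, -4, 4, 0; Σd² = 32
ρ = 1 − 6Σd² / [n(n²−1)] = 1 − 6×32 / (5×24) = 1 − 192/120 ≈ -0.600

-0.600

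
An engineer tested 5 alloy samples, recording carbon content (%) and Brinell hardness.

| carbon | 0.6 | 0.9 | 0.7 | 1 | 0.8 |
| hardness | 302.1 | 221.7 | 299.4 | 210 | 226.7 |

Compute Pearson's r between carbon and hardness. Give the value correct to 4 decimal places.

-0.9214

n = 5, Σx = 4, Σy = 1259.9, Σx² = 3.3, Σy² = 325548.55, Σxy = 981.73
nΣxy − ΣxΣy = 4908.65 − 5039.6 = -130.95
nΣx² − (Σx)² = 16.5 − 16 = 0.5; nΣy² − (Σy)² = 1627742.75 − 1587348.01 = 40394.74
r = -130.95 / √(0.5 × 40394.74) = -130.95 / 142.1175 ≈ -0.9214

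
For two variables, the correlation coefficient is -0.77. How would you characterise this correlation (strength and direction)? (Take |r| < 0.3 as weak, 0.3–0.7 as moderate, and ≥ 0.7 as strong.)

r = -0.77 < 0 so the relationship is negative.
|r| = 0.77, which falls in the strong range.

strong negative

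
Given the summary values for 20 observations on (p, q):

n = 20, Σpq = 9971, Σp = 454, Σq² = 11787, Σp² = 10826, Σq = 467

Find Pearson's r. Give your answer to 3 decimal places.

r = (nΣpq − ΣpΣq) / √[(nΣp² − (Σp)²)(nΣq² − (Σq)²)]
Numerator: 20×9971 − 454×467 = -12598
Denominator: √[(216520 − 206116)(235740 − 218089)] = √[10404 × 17651] = 13551.4207
r = -12598 / 13551.4207 ≈ -0.930

-0.930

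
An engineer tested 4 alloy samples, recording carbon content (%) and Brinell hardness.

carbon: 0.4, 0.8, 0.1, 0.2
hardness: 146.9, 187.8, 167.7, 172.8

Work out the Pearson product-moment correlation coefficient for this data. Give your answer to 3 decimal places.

0.454

n = 4, Σx = 1.5, Σy = 675.2, Σx² = 0.85, Σy² = 114831.58, Σxy = 260.33
nΣxy − ΣxΣy = 1041.32 − 1012.8 = 28.52
nΣx² − (Σx)² = 3.4 − 2.25 = 1.15; nΣy² − (Σy)² = 459326.32 − 455895.04 = 3431.28
r = 28.52 / √(1.15 × 3431.28) = 28.52 / 62.8170 ≈ 0.454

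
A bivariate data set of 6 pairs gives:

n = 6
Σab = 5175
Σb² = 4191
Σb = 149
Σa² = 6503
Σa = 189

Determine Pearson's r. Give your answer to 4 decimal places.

0.9271

r = (nΣab − ΣaΣb) / √[(nΣa² − (Σa)²)(nΣb² − (Σb)²)]
Numerator: 6×5175 − 189×149 = 2889
Denominator: √[(39018 − 35721)(25146 − 22201)] = √[3297 × 2945] = 3116.0335
r = 2889 / 3116.0335 ≈ 0.9271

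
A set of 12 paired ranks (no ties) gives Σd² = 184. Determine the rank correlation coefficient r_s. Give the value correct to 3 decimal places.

0.357

ρ = 1 − 6Σd² / [n(n²−1)] = 1 − 6×184 / (12×143)
  = 1 − 1104/1716 = 1 − 0.6434 ≈ 0.357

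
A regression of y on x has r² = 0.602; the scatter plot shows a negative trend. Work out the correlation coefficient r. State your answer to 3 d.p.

-0.776

|r| = √0.602 = 0.776
The association is negative, so r = −0.776.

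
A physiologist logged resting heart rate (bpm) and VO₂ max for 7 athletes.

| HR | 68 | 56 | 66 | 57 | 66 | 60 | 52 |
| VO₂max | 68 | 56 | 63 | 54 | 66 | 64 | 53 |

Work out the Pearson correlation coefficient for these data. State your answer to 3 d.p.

n = 7, Σx = 425, Σy = 424, Σx² = 26025, Σy² = 25906, Σxy = 25948
nΣxy − ΣxΣy = 181636 − 180200 = 1436
nΣx² − (Σx)² = 182175 − 180625 = 1550; nΣy² − (Σy)² = 181342 − 179776 = 1566
r = 1436 / √(1550 × 1566) = 1436 / 1557.9795 ≈ 0.922

0.922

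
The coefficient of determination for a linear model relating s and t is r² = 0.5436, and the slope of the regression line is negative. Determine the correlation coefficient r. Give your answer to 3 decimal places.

|r| = √0.5436 = 0.737
The association is negative, so r = −0.737.

-0.737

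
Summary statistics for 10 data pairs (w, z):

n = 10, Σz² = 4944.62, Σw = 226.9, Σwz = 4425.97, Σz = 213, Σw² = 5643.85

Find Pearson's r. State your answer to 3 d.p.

-0.906

r = (nΣwz − ΣwΣz) / √[(nΣw² − (Σw)²)(nΣz² − (Σz)²)]
Numerator: 10×4425.97 − 226.9×213 = -4070
Denominator: √[(56438.5 − 51483.61)(49446.2 − 45369)] = √[4954.89 × 4077.2] = 4494.6721
r = -4070 / 4494.6721 ≈ -0.906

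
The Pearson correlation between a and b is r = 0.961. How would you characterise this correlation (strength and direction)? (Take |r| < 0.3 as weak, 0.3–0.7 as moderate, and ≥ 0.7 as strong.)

strong positive

r = 0.961 > 0 so the relationship is positive.
|r| = 0.961, which falls in the strong range.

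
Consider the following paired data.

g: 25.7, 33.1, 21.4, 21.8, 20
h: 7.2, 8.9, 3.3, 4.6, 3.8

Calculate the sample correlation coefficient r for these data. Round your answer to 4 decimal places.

0.9483

n = 5, Σg = 122, Σh = 27.8, Σg² = 3089.3, Σh² = 177.54, Σgh = 726.53
nΣgh − ΣgΣh = 3632.65 − 3391.6 = 241.05
nΣg² − (Σg)² = 15446.5 − 14884 = 562.5; nΣh² − (Σh)² = 887.7 − 772.84 = 114.86
r = 241.05 / √(562.5 × 114.86) = 241.05 / 254.1825 ≈ 0.9483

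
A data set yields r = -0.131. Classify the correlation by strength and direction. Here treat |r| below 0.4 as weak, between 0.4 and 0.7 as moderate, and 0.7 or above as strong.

r = -0.131 < 0 so the relationship is negative.
|r| = 0.131, which falls in the weak range.

weak negative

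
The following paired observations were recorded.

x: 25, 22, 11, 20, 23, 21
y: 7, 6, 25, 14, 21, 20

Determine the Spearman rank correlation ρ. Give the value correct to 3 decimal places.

Rank x: 6, 4, 1, 2, 5, 3
Rank y: 2, 1, 6, 3, 5, 4
d = rank(x) − rank(y): 4, 3, -5, -1, 0, -1; Σd² = 52
ρ = 1 − 6Σd² / [n(n²−1)] = 1 − 6×52 / (6×35) = 1 − 312/210 ≈ -0.486

-0.486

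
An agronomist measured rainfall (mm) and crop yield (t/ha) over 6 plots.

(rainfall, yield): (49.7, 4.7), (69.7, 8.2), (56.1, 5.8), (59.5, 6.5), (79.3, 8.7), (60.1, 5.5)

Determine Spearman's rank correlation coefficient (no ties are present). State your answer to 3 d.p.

Rank rainfall: 1, 5, 2, 3, 6, 4
Rank yield: 1, 5, 3, 4, 6, 2
d = rank(rainfall) − rank(yield): 0, 0, -1, -1, 0, 2; Σd² = 6
ρ = 1 − 6Σd² / [n(n²−1)] = 1 − 6×6 / (6×35) = 1 − 36/210 ≈ 0.829

0.829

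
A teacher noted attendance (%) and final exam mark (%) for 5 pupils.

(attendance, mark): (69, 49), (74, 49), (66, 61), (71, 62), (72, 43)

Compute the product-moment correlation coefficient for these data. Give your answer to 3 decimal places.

-0.538

n = 5, Σx = 352, Σy = 264, Σx² = 24818, Σy² = 14216, Σxy = 18531
nΣxy − ΣxΣy = 92655 − 92928 = -273
nΣx² − (Σx)² = 124090 − 123904 = 186; nΣy² − (Σy)² = 71080 − 69696 = 1384
r = -273 / √(186 × 1384) = -273 / 507.3697 ≈ -0.538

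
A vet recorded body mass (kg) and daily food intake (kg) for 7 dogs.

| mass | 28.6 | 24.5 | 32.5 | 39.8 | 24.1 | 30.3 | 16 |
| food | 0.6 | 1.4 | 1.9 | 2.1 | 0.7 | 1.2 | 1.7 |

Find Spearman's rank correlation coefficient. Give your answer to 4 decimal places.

Rank mass: 4, 3, 6, 7, 2, 5, 1
Rank food: 1, 4, 6, 7, 2, 3, 5
d = rank(mass) − rank(food): 3, -1, 0, 0, 0, 2, -4; Σd² = 30
ρ = 1 − 6Σd² / [n(n²−1)] = 1 − 6×30 / (7×48) = 1 − 180/336 ≈ 0.4643

0.4643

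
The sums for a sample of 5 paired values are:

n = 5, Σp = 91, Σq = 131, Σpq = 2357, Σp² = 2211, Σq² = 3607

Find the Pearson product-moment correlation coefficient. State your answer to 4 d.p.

r = (nΣpq − ΣpΣq) / √[(nΣp² − (Σp)²)(nΣq² − (Σq)²)]
Numerator: 5×2357 − 91×131 = -136
Denominator: √[(11055 − 8281)(18035 − 17161)] = √[2774 × 874] = 1557.0729
r = -136 / 1557.0729 ≈ -0.0873

-0.0873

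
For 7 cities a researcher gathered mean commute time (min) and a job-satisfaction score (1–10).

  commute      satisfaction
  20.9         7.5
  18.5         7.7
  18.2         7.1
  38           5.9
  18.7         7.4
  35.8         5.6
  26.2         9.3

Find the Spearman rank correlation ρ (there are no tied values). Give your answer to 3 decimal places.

Rank commute: 4, 2, 1, 7, 3, 6, 5
Rank satisfaction: 5, 6, 3, 2, 4, 1, 7
d = rank(commute) − rank(satisfaction): -1, -4, -2, 5, -1, 5, -2; Σd² = 76
ρ = 1 − 6Σd² / [n(n²−1)] = 1 − 6×76 / (7×48) = 1 − 456/336 ≈ -0.357

-0.357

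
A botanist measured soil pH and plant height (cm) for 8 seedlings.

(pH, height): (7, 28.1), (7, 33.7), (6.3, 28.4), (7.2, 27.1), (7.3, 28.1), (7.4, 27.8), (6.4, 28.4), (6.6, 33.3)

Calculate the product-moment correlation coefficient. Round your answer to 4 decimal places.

-0.2353

n = 8, Σx = 55.2, Σy = 234.9, Σx² = 382.1, Σy² = 6944.17, Σxy = 1619.03
nΣxy − ΣxΣy = 12952.24 − 12966.48 = -14.24
nΣx² − (Σx)² = 3056.8 − 3047.04 = 9.76; nΣy² − (Σy)² = 55553.36 − 55178.01 = 375.35
r = -14.24 / √(9.76 × 375.35) = -14.24 / 60.5262 ≈ -0.2353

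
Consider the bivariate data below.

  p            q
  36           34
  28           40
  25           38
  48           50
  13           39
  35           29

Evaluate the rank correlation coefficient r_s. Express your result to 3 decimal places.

Rank p: 5, 3, 2, 6, 1, 4
Rank q: 2, 5, 3, 6, 4, 1
d = rank(p) − rank(q): 3, -2, -1, 0, -3, 3; Σd² = 32
ρ = 1 − 6Σd² / [n(n²−1)] = 1 − 6×32 / (6×35) = 1 − 192/210 ≈ 0.086

0.086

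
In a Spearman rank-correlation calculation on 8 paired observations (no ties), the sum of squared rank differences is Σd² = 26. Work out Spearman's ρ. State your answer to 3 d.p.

0.690

ρ = 1 − 6Σd² / [n(n²−1)] = 1 − 6×26 / (8×63)
  = 1 − 156/504 = 1 − 0.3095 ≈ 0.690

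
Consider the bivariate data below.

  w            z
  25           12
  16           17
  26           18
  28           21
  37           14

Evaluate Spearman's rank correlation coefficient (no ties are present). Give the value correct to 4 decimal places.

Rank w: 2, 1, 3, 4, 5
Rank z: 1, 3, 4, 5, 2
d = rank(w) − rank(z): 1, -2, -1, -1, 3; Σd² = 16
ρ = 1 − 6Σd² / [n(n²−1)] = 1 − 6×16 / (5×24) = 1 − 96/120 ≈ 0.2000

0.2000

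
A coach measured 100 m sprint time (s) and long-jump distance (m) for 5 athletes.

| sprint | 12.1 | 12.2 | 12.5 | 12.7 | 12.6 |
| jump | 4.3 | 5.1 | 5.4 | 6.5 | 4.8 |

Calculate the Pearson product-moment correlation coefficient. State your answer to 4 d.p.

n = 5, Σx = 62.1, Σy = 26.1, Σx² = 771.55, Σy² = 138.95, Σxy = 324.78
nΣxy − ΣxΣy = 1623.9 − 1620.81 = 3.09
nΣx² − (Σx)² = 3857.75 − 3856.41 = 1.34; nΣy² − (Σy)² = 694.75 − 681.21 = 13.54
r = 3.09 / √(1.34 × 13.54) = 3.09 / 4.2595 ≈ 0.7254

0.7254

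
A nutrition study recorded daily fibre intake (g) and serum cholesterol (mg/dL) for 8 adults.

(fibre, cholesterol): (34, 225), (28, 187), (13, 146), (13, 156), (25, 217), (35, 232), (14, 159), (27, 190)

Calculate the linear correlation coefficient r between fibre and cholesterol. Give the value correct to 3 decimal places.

0.932

n = 8, Σx = 189, Σy = 1512, Σx² = 5053, Σy² = 293540, Σxy = 37713
nΣxy − ΣxΣy = 301704 − 285768 = 15936
nΣx² − (Σx)² = 40424 − 35721 = 4703; nΣy² − (Σy)² = 2348320 − 2286144 = 62176
r = 15936 / √(4703 × 62176) = 15936 / 17100.1090 ≈ 0.932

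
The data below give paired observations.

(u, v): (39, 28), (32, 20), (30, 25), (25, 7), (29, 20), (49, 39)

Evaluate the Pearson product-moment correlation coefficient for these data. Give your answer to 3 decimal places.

n = 6, Σu = 204, Σv = 139, Σu² = 7312, Σv² = 3779, Σuv = 5148
nΣuv − ΣuΣv = 30888 − 28356 = 2532
nΣu² − (Σu)² = 43872 − 41616 = 2256; nΣv² − (Σv)² = 22674 − 19321 = 3353
r = 2532 / √(2256 × 3353) = 2532 / 2750.3396 ≈ 0.921

0.921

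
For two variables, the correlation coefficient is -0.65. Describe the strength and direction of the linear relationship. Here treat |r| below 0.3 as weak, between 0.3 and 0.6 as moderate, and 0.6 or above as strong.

strong negative

r = -0.65 < 0 so the relationship is negative.
|r| = 0.65, which falls in the strong range.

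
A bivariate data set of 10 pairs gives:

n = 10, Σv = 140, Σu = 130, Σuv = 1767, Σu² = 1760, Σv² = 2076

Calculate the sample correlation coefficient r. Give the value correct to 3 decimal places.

-0.588

r = (nΣuv − ΣuΣv) / √[(nΣu² − (Σu)²)(nΣv² − (Σv)²)]
Numerator: 10×1767 − 130×140 = -530
Denominator: √[(17600 − 16900)(20760 − 19600)] = √[700 × 1160] = 901.1104
r = -530 / 901.1104 ≈ -0.588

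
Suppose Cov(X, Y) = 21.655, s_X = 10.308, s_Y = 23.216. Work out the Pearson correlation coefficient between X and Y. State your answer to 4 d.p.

r = Cov(X,Y) / (s_X · s_Y) = 21.655 / (10.308 × 23.216)
  = 21.655 / 239.3105 ≈ 0.0905

0.0905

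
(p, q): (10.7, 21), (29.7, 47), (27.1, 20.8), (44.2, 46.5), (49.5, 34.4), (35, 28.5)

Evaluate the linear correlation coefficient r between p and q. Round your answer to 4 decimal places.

0.5670

n = 6, Σp = 196.2, Σq = 198.2, Σp² = 7359.88, Σq² = 7240.5, Σpq = 6939.88
nΣpq − ΣpΣq = 41639.28 − 38886.84 = 2752.44
nΣp² − (Σp)² = 44159.28 − 38494.44 = 5664.84; nΣq² − (Σq)² = 43443 − 39283.24 = 4159.76
r = 2752.44 / √(5664.84 × 4159.76) = 2752.44 / 4854.3151 ≈ 0.5670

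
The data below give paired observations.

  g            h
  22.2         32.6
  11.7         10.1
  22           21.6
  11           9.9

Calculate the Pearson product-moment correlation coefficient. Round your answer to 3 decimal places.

0.915

n = 4, Σg = 66.9, Σh = 74.2, Σg² = 1234.73, Σh² = 1729.34, Σgh = 1425.99
nΣgh − ΣgΣh = 5703.96 − 4963.98 = 739.98
nΣg² − (Σg)² = 4938.92 − 4475.61 = 463.31; nΣh² − (Σh)² = 6917.36 − 5505.64 = 1411.72
r = 739.98 / √(463.31 × 1411.72) = 739.98 / 808.7422 ≈ 0.915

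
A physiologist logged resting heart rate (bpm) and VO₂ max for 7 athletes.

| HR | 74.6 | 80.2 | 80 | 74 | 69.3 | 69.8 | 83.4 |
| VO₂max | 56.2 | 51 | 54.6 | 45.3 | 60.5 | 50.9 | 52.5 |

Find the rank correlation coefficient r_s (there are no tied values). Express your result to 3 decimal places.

-0.107

Rank HR: 4, 6, 5, 3, 1, 2, 7
Rank VO₂max: 6, 3, 5, 1, 7, 2, 4
d = rank(HR) − rank(VO₂max): -2, 3, 0, 2, -6, 0, 3; Σd² = 62
ρ = 1 − 6Σd² / [n(n²−1)] = 1 − 6×62 / (7×48) = 1 − 372/336 ≈ -0.107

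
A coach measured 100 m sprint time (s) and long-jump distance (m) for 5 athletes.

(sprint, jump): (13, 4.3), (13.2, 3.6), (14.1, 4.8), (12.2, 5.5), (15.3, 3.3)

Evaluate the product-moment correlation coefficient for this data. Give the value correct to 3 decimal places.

n = 5, Σx = 67.8, Σy = 21.5, Σx² = 924.98, Σy² = 95.63, Σxy = 288.69
nΣxy − ΣxΣy = 1443.45 − 1457.7 = -14.25
nΣx² − (Σx)² = 4624.9 − 4596.84 = 28.06; nΣy² − (Σy)² = 478.15 − 462.25 = 15.9
r = -14.25 / √(28.06 × 15.9) = -14.25 / 21.1224 ≈ -0.675

-0.675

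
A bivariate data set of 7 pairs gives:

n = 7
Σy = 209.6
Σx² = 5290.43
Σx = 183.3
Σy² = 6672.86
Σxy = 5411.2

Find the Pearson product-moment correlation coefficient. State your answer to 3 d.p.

-0.175

r = (nΣxy − ΣxΣy) / √[(nΣx² − (Σx)²)(nΣy² − (Σy)²)]
Numerator: 7×5411.2 − 183.3×209.6 = -541.28
Denominator: √[(37033.01 − 33598.89)(46710.02 − 43932.16)] = √[3434.12 × 2777.86] = 3088.6088
r = -541.28 / 3088.6088 ≈ -0.175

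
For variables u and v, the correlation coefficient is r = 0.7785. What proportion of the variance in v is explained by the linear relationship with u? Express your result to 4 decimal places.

0.6061

r² = (0.7785)² = 0.6061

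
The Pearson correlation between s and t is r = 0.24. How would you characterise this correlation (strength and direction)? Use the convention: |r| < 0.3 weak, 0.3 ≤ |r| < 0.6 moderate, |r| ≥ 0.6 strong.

r = 0.24 > 0 so the relationship is positive.
|r| = 0.24, which falls in the weak range.

weak positive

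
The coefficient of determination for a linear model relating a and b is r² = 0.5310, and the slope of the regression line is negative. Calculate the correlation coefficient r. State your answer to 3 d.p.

-0.729

|r| = √0.5310 = 0.729
The association is negative, so r = −0.729.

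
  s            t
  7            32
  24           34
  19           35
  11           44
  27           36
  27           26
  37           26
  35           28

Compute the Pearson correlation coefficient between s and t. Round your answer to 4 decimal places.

n = 8, Σs = 187, Σt = 261, Σs² = 5159, Σt² = 8773, Σst = 5805
nΣst − ΣsΣt = 46440 − 48807 = -2367
nΣs² − (Σs)² = 41272 − 34969 = 6303; nΣt² − (Σt)² = 70184 − 68121 = 2063
r = -2367 / √(6303 × 2063) = -2367 / 3605.9796 ≈ -0.6564

-0.6564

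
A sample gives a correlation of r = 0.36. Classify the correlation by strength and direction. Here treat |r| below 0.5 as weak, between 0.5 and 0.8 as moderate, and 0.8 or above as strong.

r = 0.36 > 0 so the relationship is positive.
|r| = 0.36, which falls in the weak range.

weak positive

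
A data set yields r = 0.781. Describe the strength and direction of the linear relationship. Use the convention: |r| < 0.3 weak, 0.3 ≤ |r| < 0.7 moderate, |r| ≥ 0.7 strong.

r = 0.781 > 0 so the relationship is positive.
|r| = 0.781, which falls in the strong range.

strong positive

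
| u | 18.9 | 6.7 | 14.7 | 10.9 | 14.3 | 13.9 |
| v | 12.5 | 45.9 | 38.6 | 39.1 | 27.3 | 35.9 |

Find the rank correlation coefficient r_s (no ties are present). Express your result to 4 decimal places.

Rank u: 6, 1, 5, 2, 4, 3
Rank v: 1, 6, 4, 5, 2, 3
d = rank(u) − rank(v): 5, -5, 1, -3, 2, 0; Σd² = 64
ρ = 1 − 6Σd² / [n(n²−1)] = 1 − 6×64 / (6×35) = 1 − 384/210 ≈ -0.8286

-0.8286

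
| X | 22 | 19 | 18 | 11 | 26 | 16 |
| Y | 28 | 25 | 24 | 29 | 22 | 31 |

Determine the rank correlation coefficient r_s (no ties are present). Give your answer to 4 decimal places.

Rank X: 5, 4, 3, 1, 6, 2
Rank Y: 4, 3, 2, 5, 1, 6
d = rank(X) − rank(Y): 1, 1, 1, -4, 5, -4; Σd² = 60
ρ = 1 − 6Σd² / [n(n²−1)] = 1 − 6×60 / (6×35) = 1 − 360/210 ≈ -0.7143

-0.7143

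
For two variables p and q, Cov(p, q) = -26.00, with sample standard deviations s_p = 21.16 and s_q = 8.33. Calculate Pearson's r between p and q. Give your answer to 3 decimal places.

r = Cov(p,q) / (s_p · s_q) = -26.00 / (21.16 × 8.33)
  = -26.00 / 176.2628 ≈ -0.148

-0.148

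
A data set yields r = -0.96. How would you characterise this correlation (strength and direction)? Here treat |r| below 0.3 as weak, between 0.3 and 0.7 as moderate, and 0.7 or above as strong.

strong negative

r = -0.96 < 0 so the relationship is negative.
|r| = 0.96, which falls in the strong range.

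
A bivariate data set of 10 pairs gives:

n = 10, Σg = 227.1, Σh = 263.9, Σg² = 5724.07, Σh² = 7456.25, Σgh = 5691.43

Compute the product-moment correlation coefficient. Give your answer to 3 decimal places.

r = (nΣgh − ΣgΣh) / √[(nΣg² − (Σg)²)(nΣh² − (Σh)²)]
Numerator: 10×5691.43 − 227.1×263.9 = -3017.39
Denominator: √[(57240.7 − 51574.41)(74562.5 − 69643.21)] = √[5666.29 × 4919.29] = 5279.5950
r = -3017.39 / 5279.5950 ≈ -0.572

-0.572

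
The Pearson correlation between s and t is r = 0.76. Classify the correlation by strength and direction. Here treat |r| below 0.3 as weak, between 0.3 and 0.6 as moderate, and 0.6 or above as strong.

strong positive

r = 0.76 > 0 so the relationship is positive.
|r| = 0.76, which falls in the strong range.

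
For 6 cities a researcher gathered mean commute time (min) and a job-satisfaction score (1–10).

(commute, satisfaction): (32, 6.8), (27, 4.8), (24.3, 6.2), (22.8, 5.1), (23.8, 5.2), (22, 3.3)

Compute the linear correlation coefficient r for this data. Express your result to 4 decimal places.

0.6958

n = 6, Σx = 151.9, Σy = 31.4, Σx² = 3913.77, Σy² = 171.66, Σxy = 810.5
nΣxy − ΣxΣy = 4863 − 4769.66 = 93.34
nΣx² − (Σx)² = 23482.62 − 23073.61 = 409.01; nΣy² − (Σy)² = 1029.96 − 985.96 = 44
r = 93.34 / √(409.01 × 44) = 93.34 / 134.1508 ≈ 0.6958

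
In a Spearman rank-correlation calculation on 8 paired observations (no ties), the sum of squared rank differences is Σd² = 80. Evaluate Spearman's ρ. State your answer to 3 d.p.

ρ = 1 − 6Σd² / [n(n²−1)] = 1 − 6×80 / (8×63)
  = 1 − 480/504 = 1 − 0.9524 ≈ 0.048

0.048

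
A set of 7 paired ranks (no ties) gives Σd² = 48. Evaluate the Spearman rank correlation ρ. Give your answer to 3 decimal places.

0.143

ρ = 1 − 6Σd² / [n(n²−1)] = 1 − 6×48 / (7×48)
  = 1 − 288/336 = 1 − 0.8571 ≈ 0.143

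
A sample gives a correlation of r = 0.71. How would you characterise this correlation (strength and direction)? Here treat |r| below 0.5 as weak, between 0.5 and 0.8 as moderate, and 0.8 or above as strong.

r = 0.71 > 0 so the relationship is positive.
|r| = 0.71, which falls in the moderate range.

moderate positive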